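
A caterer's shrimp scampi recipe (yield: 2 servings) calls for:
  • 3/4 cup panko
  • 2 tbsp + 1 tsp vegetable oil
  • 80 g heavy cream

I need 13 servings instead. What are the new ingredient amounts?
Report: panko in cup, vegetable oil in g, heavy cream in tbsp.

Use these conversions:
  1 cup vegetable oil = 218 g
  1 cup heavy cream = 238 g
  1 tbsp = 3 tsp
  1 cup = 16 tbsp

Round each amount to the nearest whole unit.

Scaling factor: 13/2 = 6.5.
panko: 0.75 cup × 13/2 ≈ 5 cup
vegetable oil: (2 tbsp + 1 tsp = 7/3 tbsp) × 13/2 ÷ 16 tbsp/cup × 218 g/cup ≈ 207 g
heavy cream: 80 g × 13/2 ÷ 238 g/cup × 16 tbsp/cup ≈ 35 tbsp

panko: 5 cup; vegetable oil: 207 g; heavy cream: 35 tbsp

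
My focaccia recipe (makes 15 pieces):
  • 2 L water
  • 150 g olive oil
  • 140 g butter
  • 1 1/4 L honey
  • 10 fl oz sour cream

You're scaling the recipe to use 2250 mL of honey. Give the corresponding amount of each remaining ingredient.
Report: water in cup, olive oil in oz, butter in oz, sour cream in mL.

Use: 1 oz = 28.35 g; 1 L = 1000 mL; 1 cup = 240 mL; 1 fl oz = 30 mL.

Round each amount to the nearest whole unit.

The original recipe has 1250 mL of honey, so the scaling factor is 2250 ÷ 1250 = 9/5 = 1.8.
water: 2 L × 9/5 × 1000 mL/L ÷ 240 mL/cup = 15 cup
olive oil: 150 g × 9/5 ÷ 28.35 g/oz ≈ 10 oz
butter: 140 g × 9/5 ÷ 28.35 g/oz ≈ 9 oz
sour cream: 10 fl oz × 9/5 × 30 mL/fl oz = 540 mL

water: 15 cup; olive oil: 10 oz; butter: 9 oz; sour cream: 540 mL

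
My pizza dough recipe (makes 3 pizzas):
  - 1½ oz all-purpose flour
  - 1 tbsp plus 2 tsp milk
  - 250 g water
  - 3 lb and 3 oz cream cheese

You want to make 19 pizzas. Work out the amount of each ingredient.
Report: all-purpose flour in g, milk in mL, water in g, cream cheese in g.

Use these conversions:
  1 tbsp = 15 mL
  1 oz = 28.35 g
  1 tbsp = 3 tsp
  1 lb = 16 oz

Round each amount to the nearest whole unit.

Scaling factor: 19/3.
all-purpose flour: 1.5 oz × 19/3 × 28.35 g/oz ≈ 269 g
milk: (1 tbsp + 2 tsp = 5/3 tbsp) × 19/3 × 15 mL/tbsp ≈ 158 mL
water: 250 g × 19/3 ≈ 1583 g
cream cheese: (3 lb + 3 oz = 3.1875 lb) × 19/3 × 16 oz/lb × 28.35 g/oz ≈ 9157 g

all-purpose flour: 269 g; milk: 158 mL; water: 1583 g; cream cheese: 9157 g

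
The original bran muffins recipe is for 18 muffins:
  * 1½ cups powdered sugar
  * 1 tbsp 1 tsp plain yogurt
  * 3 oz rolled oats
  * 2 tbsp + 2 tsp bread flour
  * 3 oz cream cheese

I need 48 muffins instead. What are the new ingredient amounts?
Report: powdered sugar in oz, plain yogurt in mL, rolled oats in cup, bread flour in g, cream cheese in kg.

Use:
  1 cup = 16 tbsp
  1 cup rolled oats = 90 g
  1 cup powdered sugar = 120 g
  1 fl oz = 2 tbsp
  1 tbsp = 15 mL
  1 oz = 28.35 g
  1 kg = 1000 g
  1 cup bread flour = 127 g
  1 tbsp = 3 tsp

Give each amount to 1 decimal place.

Scaling factor: 48/18 = 8/3.
powdered sugar: 1.5 cup × 8/3 × 120 g/cup ÷ 28.35 g/oz ≈ 16.9 oz
plain yogurt: (1 tbsp + 1 tsp = 4/3 tbsp) × 8/3 × 15 mL/tbsp ≈ 53.3 mL
rolled oats: 3 oz × 8/3 × 28.35 g/oz ÷ 90 g/cup ≈ 2.5 cup
bread flour: (2 tbsp + 2 tsp = 8/3 tbsp) × 8/3 ÷ 16 tbsp/cup × 127 g/cup ≈ 56.4 g
cream cheese: 3 oz × 8/3 × 28.35 g/oz ÷ 1000 g/kg ≈ 0.2 kg

powdered sugar: 16.9 oz; plain yogurt: 53.3 mL; rolled oats: 2.5 cup; bread flour: 56.4 g; cream cheese: 0.2 kg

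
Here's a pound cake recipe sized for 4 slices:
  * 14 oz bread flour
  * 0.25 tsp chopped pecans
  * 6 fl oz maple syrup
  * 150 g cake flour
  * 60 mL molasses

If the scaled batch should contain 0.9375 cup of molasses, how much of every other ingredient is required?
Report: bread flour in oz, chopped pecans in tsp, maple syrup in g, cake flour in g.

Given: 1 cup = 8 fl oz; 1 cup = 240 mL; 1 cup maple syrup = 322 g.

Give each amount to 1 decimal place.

bread flour: 52.5 oz; chopped pecans: 0.9 tsp; maple syrup: 905.6 g; cake flour: 562.5 g

The original recipe has 0.25 cup of molasses, so the scaling factor is 0.9375 ÷ 0.25 = 15/4 = 3.75.
bread flour: 14 oz × 15/4 = 52.5 oz
chopped pecans: 0.25 tsp × 15/4 ≈ 0.9 tsp
maple syrup: 6 fl oz × 15/4 ÷ 8 fl oz/cup × 322 g/cup ≈ 905.6 g
cake flour: 150 g × 15/4 = 562.5 g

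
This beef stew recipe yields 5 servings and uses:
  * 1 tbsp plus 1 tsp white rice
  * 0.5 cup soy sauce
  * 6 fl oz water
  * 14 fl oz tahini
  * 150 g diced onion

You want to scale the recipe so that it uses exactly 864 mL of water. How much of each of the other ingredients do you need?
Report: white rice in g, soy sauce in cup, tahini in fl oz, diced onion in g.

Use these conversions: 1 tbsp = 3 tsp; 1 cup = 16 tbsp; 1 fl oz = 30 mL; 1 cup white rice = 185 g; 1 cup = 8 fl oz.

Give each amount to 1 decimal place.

white rice: 74.0 g; soy sauce: 2.4 cup; tahini: 67.2 fl oz; diced onion: 720.0 g

The original recipe has 180 mL of water, so the scaling factor is 864 ÷ 180 = 24/5 = 4.8.
white rice: (1 tbsp + 1 tsp = 4/3 tbsp) × 24/5 ÷ 16 tbsp/cup × 185 g/cup = 74.0 g
soy sauce: 0.5 cup × 24/5 = 2.4 cup
tahini: 14 fl oz × 24/5 = 67.2 fl oz
diced onion: 150 g × 24/5 = 720.0 g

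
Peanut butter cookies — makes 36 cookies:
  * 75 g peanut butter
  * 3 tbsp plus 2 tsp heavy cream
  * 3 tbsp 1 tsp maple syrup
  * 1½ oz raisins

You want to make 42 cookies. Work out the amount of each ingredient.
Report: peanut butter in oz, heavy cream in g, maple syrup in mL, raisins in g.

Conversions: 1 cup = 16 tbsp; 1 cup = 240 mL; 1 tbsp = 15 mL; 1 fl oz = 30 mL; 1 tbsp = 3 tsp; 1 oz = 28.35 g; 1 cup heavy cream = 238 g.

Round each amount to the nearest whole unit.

Scaling factor: 42/36 = 7/6.
peanut butter: 75 g × 7/6 ÷ 28.35 g/oz ≈ 3 oz
heavy cream: (3 tbsp + 2 tsp = 11/3 tbsp) × 7/6 ÷ 16 tbsp/cup × 238 g/cup ≈ 64 g
maple syrup: (3 tbsp + 1 tsp = 10/3 tbsp) × 7/6 × 15 mL/tbsp ≈ 58 mL
raisins: 1.5 oz × 7/6 × 28.35 g/oz ≈ 50 g

peanut butter: 3 oz; heavy cream: 64 g; maple syrup: 58 mL; raisins: 50 g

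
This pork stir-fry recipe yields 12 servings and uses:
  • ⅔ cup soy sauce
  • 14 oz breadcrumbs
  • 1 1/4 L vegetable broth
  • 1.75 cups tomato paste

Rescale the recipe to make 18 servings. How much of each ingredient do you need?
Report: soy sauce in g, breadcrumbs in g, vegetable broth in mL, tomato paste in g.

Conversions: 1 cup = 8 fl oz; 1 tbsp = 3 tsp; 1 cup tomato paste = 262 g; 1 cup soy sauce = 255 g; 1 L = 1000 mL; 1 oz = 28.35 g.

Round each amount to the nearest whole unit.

Scaling factor: 18/12 = 3/2 = 1.5.
soy sauce: 2/3 cup × 3/2 × 255 g/cup = 255 g
breadcrumbs: 14 oz × 3/2 × 28.35 g/oz ≈ 595 g
vegetable broth: 1.25 L × 3/2 × 1000 mL/L = 1875 mL
tomato paste: 1.75 cup × 3/2 × 262 g/cup ≈ 688 g

soy sauce: 255 g; breadcrumbs: 595 g; vegetable broth: 1875 mL; tomato paste: 688 g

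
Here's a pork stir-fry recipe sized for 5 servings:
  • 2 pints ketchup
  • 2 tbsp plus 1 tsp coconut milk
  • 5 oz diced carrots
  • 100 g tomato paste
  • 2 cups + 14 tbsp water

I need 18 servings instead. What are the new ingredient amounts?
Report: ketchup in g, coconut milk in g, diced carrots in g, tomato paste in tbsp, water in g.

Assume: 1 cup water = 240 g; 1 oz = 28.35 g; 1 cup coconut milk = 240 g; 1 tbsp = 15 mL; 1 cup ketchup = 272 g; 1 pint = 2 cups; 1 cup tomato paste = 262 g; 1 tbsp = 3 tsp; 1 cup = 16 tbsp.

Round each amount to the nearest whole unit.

Scaling factor: 18/5 = 3.6.
ketchup: 2 pint × 18/5 × 2 cup/pint × 272 g/cup ≈ 3917 g
coconut milk: (2 tbsp + 1 tsp = 7/3 tbsp) × 18/5 ÷ 16 tbsp/cup × 240 g/cup = 126 g
diced carrots: 5 oz × 18/5 × 28.35 g/oz ≈ 510 g
tomato paste: 100 g × 18/5 ÷ 262 g/cup × 16 tbsp/cup ≈ 22 tbsp
water: (2 cup + 14 tbsp = 2.875 cup) × 18/5 × 240 g/cup = 2484 g

ketchup: 3917 g; coconut milk: 126 g; diced carrots: 510 g; tomato paste: 22 tbsp; water: 2484 g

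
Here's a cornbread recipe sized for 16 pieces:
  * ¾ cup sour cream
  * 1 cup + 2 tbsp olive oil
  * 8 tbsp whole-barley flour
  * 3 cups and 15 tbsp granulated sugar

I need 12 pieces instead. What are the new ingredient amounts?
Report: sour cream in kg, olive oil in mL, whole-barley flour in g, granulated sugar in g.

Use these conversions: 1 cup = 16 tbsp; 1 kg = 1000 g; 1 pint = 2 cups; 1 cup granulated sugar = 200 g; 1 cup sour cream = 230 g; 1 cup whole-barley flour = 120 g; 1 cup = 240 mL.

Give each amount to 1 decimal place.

Scaling factor: 12/16 = 3/4 = 0.75.
sour cream: 0.75 cup × 3/4 × 230 g/cup ÷ 1000 g/kg ≈ 0.1 kg
olive oil: (1 cup + 2 tbsp = 1.125 cup) × 3/4 × 240 mL/cup = 202.5 mL
whole-barley flour: 8 tbsp × 3/4 ÷ 16 tbsp/cup × 120 g/cup = 45.0 g
granulated sugar: (3 cup + 15 tbsp = 3.9375 cup) × 3/4 × 200 g/cup ≈ 590.6 g

sour cream: 0.1 kg; olive oil: 202.5 mL; whole-barley flour: 45.0 g; granulated sugar: 590.6 g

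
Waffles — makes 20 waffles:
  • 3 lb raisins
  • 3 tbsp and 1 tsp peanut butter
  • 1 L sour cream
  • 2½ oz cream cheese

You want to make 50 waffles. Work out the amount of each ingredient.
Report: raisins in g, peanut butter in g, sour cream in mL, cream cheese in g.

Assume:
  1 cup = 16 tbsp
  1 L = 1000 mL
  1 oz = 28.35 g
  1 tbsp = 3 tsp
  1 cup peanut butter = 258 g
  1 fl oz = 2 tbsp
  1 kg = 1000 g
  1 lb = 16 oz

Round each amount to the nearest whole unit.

Scaling factor: 50/20 = 5/2 = 2.5.
raisins: 3 lb × 5/2 × 16 oz/lb × 28.35 g/oz = 3402 g
peanut butter: (3 tbsp + 1 tsp = 10/3 tbsp) × 5/2 ÷ 16 tbsp/cup × 258 g/cup ≈ 134 g
sour cream: 1 L × 5/2 × 1000 mL/L = 2500 mL
cream cheese: 2.5 oz × 5/2 × 28.35 g/oz ≈ 177 g

raisins: 3402 g; peanut butter: 134 g; sour cream: 2500 mL; cream cheese: 177 g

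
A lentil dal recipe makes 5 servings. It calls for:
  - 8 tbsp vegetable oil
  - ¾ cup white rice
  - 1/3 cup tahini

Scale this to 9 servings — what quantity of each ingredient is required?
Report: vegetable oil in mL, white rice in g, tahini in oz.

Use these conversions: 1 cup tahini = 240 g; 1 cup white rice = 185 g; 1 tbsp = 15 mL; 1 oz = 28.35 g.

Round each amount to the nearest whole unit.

Scaling factor: 9/5 = 1.8.
vegetable oil: 8 tbsp × 9/5 × 15 mL/tbsp = 216 mL
white rice: 0.75 cup × 9/5 × 185 g/cup ≈ 250 g
tahini: 1/3 cup × 9/5 × 240 g/cup ÷ 28.35 g/oz ≈ 5 oz

vegetable oil: 216 mL; white rice: 250 g; tahini: 5 oz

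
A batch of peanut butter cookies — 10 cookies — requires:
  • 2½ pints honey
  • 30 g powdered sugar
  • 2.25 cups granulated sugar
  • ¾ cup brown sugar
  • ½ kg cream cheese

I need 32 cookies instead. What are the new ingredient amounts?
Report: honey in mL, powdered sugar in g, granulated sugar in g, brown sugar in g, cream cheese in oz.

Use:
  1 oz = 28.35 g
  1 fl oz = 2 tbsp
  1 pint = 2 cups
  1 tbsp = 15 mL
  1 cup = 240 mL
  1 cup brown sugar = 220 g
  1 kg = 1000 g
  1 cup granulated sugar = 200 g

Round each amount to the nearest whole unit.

honey: 3840 mL; powdered sugar: 96 g; granulated sugar: 1440 g; brown sugar: 528 g; cream cheese: 56 oz

Scaling factor: 32/10 = 16/5 = 3.2.
honey: 2.5 pint × 16/5 × 2 cup/pint × 240 mL/cup = 3840 mL
powdered sugar: 30 g × 16/5 = 96 g
granulated sugar: 2.25 cup × 16/5 × 200 g/cup = 1440 g
brown sugar: 0.75 cup × 16/5 × 220 g/cup = 528 g
cream cheese: 0.5 kg × 16/5 × 1000 g/kg ÷ 28.35 g/oz ≈ 56 oz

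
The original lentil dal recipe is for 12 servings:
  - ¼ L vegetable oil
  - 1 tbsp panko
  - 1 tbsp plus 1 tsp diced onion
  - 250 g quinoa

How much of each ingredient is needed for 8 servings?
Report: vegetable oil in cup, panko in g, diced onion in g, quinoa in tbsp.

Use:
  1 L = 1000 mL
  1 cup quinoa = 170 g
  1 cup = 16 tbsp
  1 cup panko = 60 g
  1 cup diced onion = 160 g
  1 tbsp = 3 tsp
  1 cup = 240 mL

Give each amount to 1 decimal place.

Scaling factor: 8/12 = 2/3.
vegetable oil: 0.25 L × 2/3 × 1000 mL/L ÷ 240 mL/cup ≈ 0.7 cup
panko: 1 tbsp × 2/3 ÷ 16 tbsp/cup × 60 g/cup = 2.5 g
diced onion: (1 tbsp + 1 tsp = 4/3 tbsp) × 2/3 ÷ 16 tbsp/cup × 160 g/cup ≈ 8.9 g
quinoa: 250 g × 2/3 ÷ 170 g/cup × 16 tbsp/cup ≈ 15.7 tbsp

vegetable oil: 0.7 cup; panko: 2.5 g; diced onion: 8.9 g; quinoa: 15.7 tbsp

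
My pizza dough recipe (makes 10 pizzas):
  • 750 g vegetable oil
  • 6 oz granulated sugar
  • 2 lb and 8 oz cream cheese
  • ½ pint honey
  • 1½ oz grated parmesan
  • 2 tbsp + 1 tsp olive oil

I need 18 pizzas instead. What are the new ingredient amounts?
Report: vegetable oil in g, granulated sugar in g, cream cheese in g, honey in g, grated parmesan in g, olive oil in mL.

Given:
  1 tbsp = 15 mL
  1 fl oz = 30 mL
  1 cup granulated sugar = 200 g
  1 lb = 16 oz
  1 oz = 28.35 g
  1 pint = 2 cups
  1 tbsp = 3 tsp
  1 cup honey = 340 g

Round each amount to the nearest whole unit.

Scaling factor: 18/10 = 9/5 = 1.8.
vegetable oil: 750 g × 9/5 = 1350 g
granulated sugar: 6 oz × 9/5 × 28.35 g/oz ≈ 306 g
cream cheese: (2 lb + 8 oz = 2.5 lb) × 9/5 × 16 oz/lb × 28.35 g/oz ≈ 2041 g
honey: 0.5 pint × 9/5 × 2 cup/pint × 340 g/cup = 612 g
grated parmesan: 1.5 oz × 9/5 × 28.35 g/oz ≈ 77 g
olive oil: (2 tbsp + 1 tsp = 7/3 tbsp) × 9/5 × 15 mL/tbsp = 63 mL

vegetable oil: 1350 g; granulated sugar: 306 g; cream cheese: 2041 g; honey: 612 g; grated parmesan: 77 g; olive oil: 63 mL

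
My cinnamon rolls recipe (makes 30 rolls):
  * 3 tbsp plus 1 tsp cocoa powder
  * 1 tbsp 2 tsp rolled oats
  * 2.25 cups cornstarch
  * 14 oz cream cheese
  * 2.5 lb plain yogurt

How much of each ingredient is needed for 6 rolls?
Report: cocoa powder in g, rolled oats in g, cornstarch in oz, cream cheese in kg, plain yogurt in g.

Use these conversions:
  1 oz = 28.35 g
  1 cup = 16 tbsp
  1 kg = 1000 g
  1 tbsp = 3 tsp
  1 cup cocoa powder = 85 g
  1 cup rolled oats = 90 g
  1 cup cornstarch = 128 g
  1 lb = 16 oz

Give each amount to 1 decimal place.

Scaling factor: 6/30 = 1/5 = 0.2.
cocoa powder: (3 tbsp + 1 tsp = 10/3 tbsp) × 1/5 ÷ 16 tbsp/cup × 85 g/cup ≈ 3.5 g
rolled oats: (1 tbsp + 2 tsp = 5/3 tbsp) × 1/5 ÷ 16 tbsp/cup × 90 g/cup ≈ 1.9 g
cornstarch: 2.25 cup × 1/5 × 128 g/cup ÷ 28.35 g/oz ≈ 2.0 oz
cream cheese: 14 oz × 1/5 × 28.35 g/oz ÷ 1000 g/kg ≈ 0.1 kg
plain yogurt: 2.5 lb × 1/5 × 16 oz/lb × 28.35 g/oz = 226.8 g

cocoa powder: 3.5 g; rolled oats: 1.9 g; cornstarch: 2.0 oz; cream cheese: 0.1 kg; plain yogurt: 226.8 g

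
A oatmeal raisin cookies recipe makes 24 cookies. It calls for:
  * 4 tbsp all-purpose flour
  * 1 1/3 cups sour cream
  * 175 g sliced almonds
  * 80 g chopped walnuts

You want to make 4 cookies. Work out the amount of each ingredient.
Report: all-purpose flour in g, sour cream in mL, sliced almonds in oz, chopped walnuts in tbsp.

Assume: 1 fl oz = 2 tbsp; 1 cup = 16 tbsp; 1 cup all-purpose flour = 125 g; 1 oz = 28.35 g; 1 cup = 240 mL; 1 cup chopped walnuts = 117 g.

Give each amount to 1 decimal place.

Scaling factor: 4/24 = 1/6.
all-purpose flour: 4 tbsp × 1/6 ÷ 16 tbsp/cup × 125 g/cup ≈ 5.2 g
sour cream: 4/3 cup × 1/6 × 240 mL/cup ≈ 53.3 mL
sliced almonds: 175 g × 1/6 ÷ 28.35 g/oz ≈ 1.0 oz
chopped walnuts: 80 g × 1/6 ÷ 117 g/cup × 16 tbsp/cup ≈ 1.8 tbsp

all-purpose flour: 5.2 g; sour cream: 53.3 mL; sliced almonds: 1.0 oz; chopped walnuts: 1.8 tbsp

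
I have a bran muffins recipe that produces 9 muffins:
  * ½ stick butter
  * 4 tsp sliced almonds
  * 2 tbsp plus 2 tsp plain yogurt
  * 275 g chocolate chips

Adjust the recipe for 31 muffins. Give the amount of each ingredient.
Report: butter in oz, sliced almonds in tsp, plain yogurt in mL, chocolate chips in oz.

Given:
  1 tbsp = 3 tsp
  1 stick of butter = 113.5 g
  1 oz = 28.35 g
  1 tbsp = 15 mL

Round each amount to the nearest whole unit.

Scaling factor: 31/9.
butter: 0.5 stick × 31/9 × 113.5 g/stick ÷ 28.35 g/oz ≈ 7 oz
sliced almonds: 4 tsp × 31/9 ≈ 14 tsp
plain yogurt: (2 tbsp + 2 tsp = 8/3 tbsp) × 31/9 × 15 mL/tbsp ≈ 138 mL
chocolate chips: 275 g × 31/9 ÷ 28.35 g/oz ≈ 33 oz

butter: 7 oz; sliced almonds: 14 tsp; plain yogurt: 138 mL; chocolate chips: 33 oz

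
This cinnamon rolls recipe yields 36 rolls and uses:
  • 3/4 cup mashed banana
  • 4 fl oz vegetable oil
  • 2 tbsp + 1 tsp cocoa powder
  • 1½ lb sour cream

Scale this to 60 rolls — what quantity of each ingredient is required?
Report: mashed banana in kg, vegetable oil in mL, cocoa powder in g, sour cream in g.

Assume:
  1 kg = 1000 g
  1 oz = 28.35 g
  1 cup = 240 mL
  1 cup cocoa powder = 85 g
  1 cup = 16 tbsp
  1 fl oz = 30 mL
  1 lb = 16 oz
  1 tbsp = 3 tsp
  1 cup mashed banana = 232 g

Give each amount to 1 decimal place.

mashed banana: 0.3 kg; vegetable oil: 200.0 mL; cocoa powder: 20.7 g; sour cream: 1134.0 g

Scaling factor: 60/36 = 5/3.
mashed banana: 0.75 cup × 5/3 × 232 g/cup ÷ 1000 g/kg ≈ 0.3 kg
vegetable oil: 4 fl oz × 5/3 × 30 mL/fl oz = 200.0 mL
cocoa powder: (2 tbsp + 1 tsp = 7/3 tbsp) × 5/3 ÷ 16 tbsp/cup × 85 g/cup ≈ 20.7 g
sour cream: 1.5 lb × 5/3 × 16 oz/lb × 28.35 g/oz = 1134.0 g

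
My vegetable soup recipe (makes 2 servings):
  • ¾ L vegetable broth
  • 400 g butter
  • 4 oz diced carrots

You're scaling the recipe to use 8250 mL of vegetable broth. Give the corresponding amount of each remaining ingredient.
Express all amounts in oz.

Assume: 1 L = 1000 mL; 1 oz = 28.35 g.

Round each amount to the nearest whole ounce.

The original recipe has 750 mL of vegetable broth, so the scaling factor is 8250 ÷ 750 = 11.
butter: 400 g × 11 ÷ 28.35 g/oz ≈ 155 oz
diced carrots: 4 oz × 11 = 44 oz

butter: 155 oz; diced carrots: 44 oz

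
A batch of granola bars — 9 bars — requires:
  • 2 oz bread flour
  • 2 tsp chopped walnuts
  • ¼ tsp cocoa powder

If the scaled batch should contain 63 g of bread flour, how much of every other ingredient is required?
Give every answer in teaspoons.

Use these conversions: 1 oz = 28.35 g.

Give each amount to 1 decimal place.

chopped walnuts: 2.2 tsp; cocoa powder: 0.3 tsp

The original recipe has 56.7 g of bread flour, so the scaling factor is 63 ÷ 56.7 = 10/9.
chopped walnuts: 2 tsp × 10/9 ≈ 2.2 tsp
cocoa powder: 0.25 tsp × 10/9 ≈ 0.3 tsp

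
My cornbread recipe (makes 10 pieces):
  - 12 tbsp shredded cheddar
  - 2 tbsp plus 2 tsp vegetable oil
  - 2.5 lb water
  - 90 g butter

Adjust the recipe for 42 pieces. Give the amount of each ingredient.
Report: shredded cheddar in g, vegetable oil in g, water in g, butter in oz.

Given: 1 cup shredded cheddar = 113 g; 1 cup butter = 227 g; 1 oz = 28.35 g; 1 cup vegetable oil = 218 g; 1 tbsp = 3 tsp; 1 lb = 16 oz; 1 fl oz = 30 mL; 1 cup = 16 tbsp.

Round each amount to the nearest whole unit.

Scaling factor: 42/10 = 21/5 = 4.2.
shredded cheddar: 12 tbsp × 21/5 ÷ 16 tbsp/cup × 113 g/cup ≈ 356 g
vegetable oil: (2 tbsp + 2 tsp = 8/3 tbsp) × 21/5 ÷ 16 tbsp/cup × 218 g/cup ≈ 153 g
water: 2.5 lb × 21/5 × 16 oz/lb × 28.35 g/oz ≈ 4763 g
butter: 90 g × 21/5 ÷ 28.35 g/oz ≈ 13 oz

shredded cheddar: 356 g; vegetable oil: 153 g; water: 4763 g; butter: 13 oz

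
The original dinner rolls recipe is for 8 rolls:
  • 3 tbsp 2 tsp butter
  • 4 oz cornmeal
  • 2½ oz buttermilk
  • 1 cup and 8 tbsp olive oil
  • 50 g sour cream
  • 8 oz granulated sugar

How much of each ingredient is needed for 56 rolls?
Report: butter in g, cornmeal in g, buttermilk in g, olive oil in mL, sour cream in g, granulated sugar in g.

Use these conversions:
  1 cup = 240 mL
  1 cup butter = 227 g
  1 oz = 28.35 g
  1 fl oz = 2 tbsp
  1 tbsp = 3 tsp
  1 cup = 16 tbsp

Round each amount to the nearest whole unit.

butter: 364 g; cornmeal: 794 g; buttermilk: 496 g; olive oil: 2520 mL; sour cream: 350 g; granulated sugar: 1588 g

Scaling factor: 56/8 = 7.
butter: (3 tbsp + 2 tsp = 11/3 tbsp) × 7 ÷ 16 tbsp/cup × 227 g/cup ≈ 364 g
cornmeal: 4 oz × 7 × 28.35 g/oz ≈ 794 g
buttermilk: 2.5 oz × 7 × 28.35 g/oz ≈ 496 g
olive oil: (1 cup + 8 tbsp = 1.5 cup) × 7 × 240 mL/cup = 2520 mL
sour cream: 50 g × 7 = 350 g
granulated sugar: 8 oz × 7 × 28.35 g/oz ≈ 1588 g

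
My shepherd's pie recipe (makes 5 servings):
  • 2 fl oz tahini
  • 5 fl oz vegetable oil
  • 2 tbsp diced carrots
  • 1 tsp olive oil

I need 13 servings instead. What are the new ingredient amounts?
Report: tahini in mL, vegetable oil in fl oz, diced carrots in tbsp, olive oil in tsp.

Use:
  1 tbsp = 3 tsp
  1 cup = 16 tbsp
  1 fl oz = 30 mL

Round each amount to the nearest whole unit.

Scaling factor: 13/5 = 2.6.
tahini: 2 fl oz × 13/5 × 30 mL/fl oz = 156 mL
vegetable oil: 5 fl oz × 13/5 = 13 fl oz
diced carrots: 2 tbsp × 13/5 ≈ 5 tbsp
olive oil: 1 tsp × 13/5 ≈ 3 tsp

tahini: 156 mL; vegetable oil: 13 fl oz; diced carrots: 5 tbsp; olive oil: 3 tsp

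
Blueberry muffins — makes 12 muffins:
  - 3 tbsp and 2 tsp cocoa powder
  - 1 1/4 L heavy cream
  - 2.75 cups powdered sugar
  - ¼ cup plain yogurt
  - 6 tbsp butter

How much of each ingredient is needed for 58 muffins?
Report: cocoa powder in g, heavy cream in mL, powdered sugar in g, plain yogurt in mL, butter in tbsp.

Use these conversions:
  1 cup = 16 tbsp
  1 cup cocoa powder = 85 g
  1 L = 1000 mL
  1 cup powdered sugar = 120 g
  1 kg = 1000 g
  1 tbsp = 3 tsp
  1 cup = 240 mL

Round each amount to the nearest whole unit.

cocoa powder: 94 g; heavy cream: 6042 mL; powdered sugar: 1595 g; plain yogurt: 290 mL; butter: 29 tbsp

Scaling factor: 58/12 = 29/6.
cocoa powder: (3 tbsp + 2 tsp = 11/3 tbsp) × 29/6 ÷ 16 tbsp/cup × 85 g/cup ≈ 94 g
heavy cream: 1.25 L × 29/6 × 1000 mL/L ≈ 6042 mL
powdered sugar: 2.75 cup × 29/6 × 120 g/cup = 1595 g
plain yogurt: 0.25 cup × 29/6 × 240 mL/cup = 290 mL
butter: 6 tbsp × 29/6 = 29 tbsp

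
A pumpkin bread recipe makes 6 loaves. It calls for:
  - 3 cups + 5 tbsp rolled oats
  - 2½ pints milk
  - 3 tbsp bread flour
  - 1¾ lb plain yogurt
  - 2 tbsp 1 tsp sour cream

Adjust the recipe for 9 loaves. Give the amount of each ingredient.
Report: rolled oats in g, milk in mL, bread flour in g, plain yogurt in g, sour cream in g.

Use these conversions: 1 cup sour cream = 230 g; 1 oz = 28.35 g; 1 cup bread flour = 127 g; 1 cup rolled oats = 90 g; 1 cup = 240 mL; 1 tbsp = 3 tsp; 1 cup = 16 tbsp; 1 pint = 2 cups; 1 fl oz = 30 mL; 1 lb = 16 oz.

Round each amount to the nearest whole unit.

Scaling factor: 9/6 = 3/2 = 1.5.
rolled oats: (3 cup + 5 tbsp = 3.3125 cup) × 3/2 × 90 g/cup ≈ 447 g
milk: 2.5 pint × 3/2 × 2 cup/pint × 240 mL/cup = 1800 mL
bread flour: 3 tbsp × 3/2 ÷ 16 tbsp/cup × 127 g/cup ≈ 36 g
plain yogurt: 1.75 lb × 3/2 × 16 oz/lb × 28.35 g/oz ≈ 1191 g
sour cream: (2 tbsp + 1 tsp = 7/3 tbsp) × 3/2 ÷ 16 tbsp/cup × 230 g/cup ≈ 50 g

rolled oats: 447 g; milk: 1800 mL; bread flour: 36 g; plain yogurt: 1191 g; sour cream: 50 g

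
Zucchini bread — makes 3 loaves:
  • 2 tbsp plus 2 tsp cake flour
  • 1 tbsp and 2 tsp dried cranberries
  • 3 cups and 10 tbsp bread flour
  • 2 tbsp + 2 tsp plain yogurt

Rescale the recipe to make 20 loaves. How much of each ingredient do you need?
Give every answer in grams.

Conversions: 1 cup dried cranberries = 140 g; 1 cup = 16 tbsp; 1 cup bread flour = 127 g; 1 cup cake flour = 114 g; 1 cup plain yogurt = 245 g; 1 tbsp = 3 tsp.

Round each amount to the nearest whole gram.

Scaling factor: 20/3.
cake flour: (2 tbsp + 2 tsp = 8/3 tbsp) × 20/3 ÷ 16 tbsp/cup × 114 g/cup ≈ 127 g
dried cranberries: (1 tbsp + 2 tsp = 5/3 tbsp) × 20/3 ÷ 16 tbsp/cup × 140 g/cup ≈ 97 g
bread flour: (3 cup + 10 tbsp = 3.625 cup) × 20/3 × 127 g/cup ≈ 3069 g
plain yogurt: (2 tbsp + 2 tsp = 8/3 tbsp) × 20/3 ÷ 16 tbsp/cup × 245 g/cup ≈ 272 g

cake flour: 127 g; dried cranberries: 97 g; bread flour: 3069 g; plain yogurt: 272 g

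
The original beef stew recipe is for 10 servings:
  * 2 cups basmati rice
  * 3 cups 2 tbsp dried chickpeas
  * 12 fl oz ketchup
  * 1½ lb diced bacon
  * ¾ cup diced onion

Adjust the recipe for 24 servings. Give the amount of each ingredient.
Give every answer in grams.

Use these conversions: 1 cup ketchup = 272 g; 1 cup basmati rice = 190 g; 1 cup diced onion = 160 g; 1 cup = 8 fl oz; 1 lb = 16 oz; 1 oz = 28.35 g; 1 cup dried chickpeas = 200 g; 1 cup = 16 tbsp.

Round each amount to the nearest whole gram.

Scaling factor: 24/10 = 12/5 = 2.4.
basmati rice: 2 cup × 12/5 × 190 g/cup = 912 g
dried chickpeas: (3 cup + 2 tbsp = 3.125 cup) × 12/5 × 200 g/cup = 1500 g
ketchup: 12 fl oz × 12/5 ÷ 8 fl oz/cup × 272 g/cup ≈ 979 g
diced bacon: 1.5 lb × 12/5 × 16 oz/lb × 28.35 g/oz ≈ 1633 g
diced onion: 0.75 cup × 12/5 × 160 g/cup = 288 g

basmati rice: 912 g; dried chickpeas: 1500 g; ketchup: 979 g; diced bacon: 1633 g; diced onion: 288 g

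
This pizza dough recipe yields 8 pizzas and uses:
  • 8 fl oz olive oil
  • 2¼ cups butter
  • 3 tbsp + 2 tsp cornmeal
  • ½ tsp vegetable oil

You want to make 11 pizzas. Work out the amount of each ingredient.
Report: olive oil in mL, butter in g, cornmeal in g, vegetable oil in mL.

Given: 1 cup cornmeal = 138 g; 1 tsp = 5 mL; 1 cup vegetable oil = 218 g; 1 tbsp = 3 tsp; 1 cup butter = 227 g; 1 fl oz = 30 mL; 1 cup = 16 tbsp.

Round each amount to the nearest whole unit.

Scaling factor: 11/8 = 1.375.
olive oil: 8 fl oz × 11/8 × 30 mL/fl oz = 330 mL
butter: 2.25 cup × 11/8 × 227 g/cup ≈ 702 g
cornmeal: (3 tbsp + 2 tsp = 11/3 tbsp) × 11/8 ÷ 16 tbsp/cup × 138 g/cup ≈ 43 g
vegetable oil: 0.5 tsp × 11/8 × 5 mL/tsp ≈ 3 mL

olive oil: 330 mL; butter: 702 g; cornmeal: 43 g; vegetable oil: 3 mL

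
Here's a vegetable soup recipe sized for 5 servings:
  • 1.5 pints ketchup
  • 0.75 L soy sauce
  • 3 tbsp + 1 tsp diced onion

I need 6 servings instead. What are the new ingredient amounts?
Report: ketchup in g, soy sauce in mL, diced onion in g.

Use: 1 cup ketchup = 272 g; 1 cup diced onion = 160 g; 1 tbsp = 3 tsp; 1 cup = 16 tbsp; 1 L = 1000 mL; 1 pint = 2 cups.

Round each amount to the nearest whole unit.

Scaling factor: 6/5 = 1.2.
ketchup: 1.5 pint × 6/5 × 2 cup/pint × 272 g/cup ≈ 979 g
soy sauce: 0.75 L × 6/5 × 1000 mL/L = 900 mL
diced onion: (3 tbsp + 1 tsp = 10/3 tbsp) × 6/5 ÷ 16 tbsp/cup × 160 g/cup = 40 g

ketchup: 979 g; soy sauce: 900 mL; diced onion: 40 g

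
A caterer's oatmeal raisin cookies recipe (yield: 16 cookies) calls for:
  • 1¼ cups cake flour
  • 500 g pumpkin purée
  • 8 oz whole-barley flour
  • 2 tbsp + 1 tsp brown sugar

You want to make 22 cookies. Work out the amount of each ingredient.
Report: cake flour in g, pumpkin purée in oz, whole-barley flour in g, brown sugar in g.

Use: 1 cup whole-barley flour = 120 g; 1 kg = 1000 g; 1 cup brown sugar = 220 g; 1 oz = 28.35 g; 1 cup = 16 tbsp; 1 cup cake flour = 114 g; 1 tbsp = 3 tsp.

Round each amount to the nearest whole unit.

Scaling factor: 22/16 = 11/8 = 1.375.
cake flour: 1.25 cup × 11/8 × 114 g/cup ≈ 196 g
pumpkin purée: 500 g × 11/8 ÷ 28.35 g/oz ≈ 24 oz
whole-barley flour: 8 oz × 11/8 × 28.35 g/oz ≈ 312 g
brown sugar: (2 tbsp + 1 tsp = 7/3 tbsp) × 11/8 ÷ 16 tbsp/cup × 220 g/cup ≈ 44 g

cake flour: 196 g; pumpkin purée: 24 oz; whole-barley flour: 312 g; brown sugar: 44 g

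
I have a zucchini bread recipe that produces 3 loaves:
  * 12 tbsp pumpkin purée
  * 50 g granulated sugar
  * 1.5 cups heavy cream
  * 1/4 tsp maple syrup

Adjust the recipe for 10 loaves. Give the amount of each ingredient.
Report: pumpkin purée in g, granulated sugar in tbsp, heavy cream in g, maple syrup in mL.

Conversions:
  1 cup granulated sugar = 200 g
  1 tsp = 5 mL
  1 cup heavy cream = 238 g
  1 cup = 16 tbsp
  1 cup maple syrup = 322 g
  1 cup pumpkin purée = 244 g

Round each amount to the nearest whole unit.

pumpkin purée: 610 g; granulated sugar: 13 tbsp; heavy cream: 1190 g; maple syrup: 4 mL

Scaling factor: 10/3.
pumpkin purée: 12 tbsp × 10/3 ÷ 16 tbsp/cup × 244 g/cup = 610 g
granulated sugar: 50 g × 10/3 ÷ 200 g/cup × 16 tbsp/cup ≈ 13 tbsp
heavy cream: 1.5 cup × 10/3 × 238 g/cup = 1190 g
maple syrup: 0.25 tsp × 10/3 × 5 mL/tsp ≈ 4 mL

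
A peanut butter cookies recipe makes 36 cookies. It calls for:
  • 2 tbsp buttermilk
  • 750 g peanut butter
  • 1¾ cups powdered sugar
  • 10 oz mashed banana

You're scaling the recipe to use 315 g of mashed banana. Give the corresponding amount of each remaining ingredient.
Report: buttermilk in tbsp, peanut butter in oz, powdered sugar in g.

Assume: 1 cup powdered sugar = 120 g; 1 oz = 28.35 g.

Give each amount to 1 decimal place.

buttermilk: 2.2 tbsp; peanut butter: 29.4 oz; powdered sugar: 233.3 g

The original recipe has 283.5 g of mashed banana, so the scaling factor is 315 ÷ 283.5 = 10/9.
buttermilk: 2 tbsp × 10/9 ≈ 2.2 tbsp
peanut butter: 750 g × 10/9 ÷ 28.35 g/oz ≈ 29.4 oz
powdered sugar: 1.75 cup × 10/9 × 120 g/cup ≈ 233.3 g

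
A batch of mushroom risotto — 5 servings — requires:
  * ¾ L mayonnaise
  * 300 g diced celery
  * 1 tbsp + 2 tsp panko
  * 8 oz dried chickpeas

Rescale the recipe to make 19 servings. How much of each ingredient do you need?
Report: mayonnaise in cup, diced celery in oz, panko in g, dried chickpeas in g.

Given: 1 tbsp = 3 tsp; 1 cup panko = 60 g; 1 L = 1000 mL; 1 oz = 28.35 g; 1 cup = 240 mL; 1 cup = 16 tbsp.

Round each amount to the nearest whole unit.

Scaling factor: 19/5 = 3.8.
mayonnaise: 0.75 L × 19/5 × 1000 mL/L ÷ 240 mL/cup ≈ 12 cup
diced celery: 300 g × 19/5 ÷ 28.35 g/oz ≈ 40 oz
panko: (1 tbsp + 2 tsp = 5/3 tbsp) × 19/5 ÷ 16 tbsp/cup × 60 g/cup ≈ 24 g
dried chickpeas: 8 oz × 19/5 × 28.35 g/oz ≈ 862 g

mayonnaise: 12 cup; diced celery: 40 oz; panko: 24 g; dried chickpeas: 862 g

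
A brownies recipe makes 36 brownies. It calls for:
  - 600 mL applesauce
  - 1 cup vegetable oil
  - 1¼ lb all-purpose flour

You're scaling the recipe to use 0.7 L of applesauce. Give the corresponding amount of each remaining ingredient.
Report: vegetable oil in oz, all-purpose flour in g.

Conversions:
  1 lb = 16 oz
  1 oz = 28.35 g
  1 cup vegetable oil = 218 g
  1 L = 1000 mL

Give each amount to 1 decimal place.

vegetable oil: 9.0 oz; all-purpose flour: 661.5 g

The original recipe has 0.6 L of applesauce, so the scaling factor is 0.7 ÷ 0.6 = 7/6.
vegetable oil: 1 cup × 7/6 × 218 g/cup ÷ 28.35 g/oz ≈ 9.0 oz
all-purpose flour: 1.25 lb × 7/6 × 16 oz/lb × 28.35 g/oz = 661.5 g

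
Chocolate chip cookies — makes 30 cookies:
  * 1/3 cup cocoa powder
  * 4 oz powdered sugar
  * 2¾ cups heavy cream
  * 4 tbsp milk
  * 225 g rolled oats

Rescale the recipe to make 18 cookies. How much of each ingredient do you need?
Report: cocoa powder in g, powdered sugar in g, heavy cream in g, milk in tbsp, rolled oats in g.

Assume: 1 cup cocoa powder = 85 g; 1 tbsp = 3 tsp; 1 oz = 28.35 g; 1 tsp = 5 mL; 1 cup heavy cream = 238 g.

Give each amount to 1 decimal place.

cocoa powder: 17.0 g; powdered sugar: 68.0 g; heavy cream: 392.7 g; milk: 2.4 tbsp; rolled oats: 135.0 g

Scaling factor: 18/30 = 3/5 = 0.6.
cocoa powder: 1/3 cup × 3/5 × 85 g/cup = 17.0 g
powdered sugar: 4 oz × 3/5 × 28.35 g/oz ≈ 68.0 g
heavy cream: 2.75 cup × 3/5 × 238 g/cup = 392.7 g
milk: 4 tbsp × 3/5 = 2.4 tbsp
rolled oats: 225 g × 3/5 = 135.0 g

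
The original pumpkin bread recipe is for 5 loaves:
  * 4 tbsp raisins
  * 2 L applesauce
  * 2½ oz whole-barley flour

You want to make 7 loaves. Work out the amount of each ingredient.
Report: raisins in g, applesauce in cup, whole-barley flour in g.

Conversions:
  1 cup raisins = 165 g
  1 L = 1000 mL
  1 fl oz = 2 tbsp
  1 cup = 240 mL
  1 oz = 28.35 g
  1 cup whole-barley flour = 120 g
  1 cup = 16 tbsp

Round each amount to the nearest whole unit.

raisins: 58 g; applesauce: 12 cup; whole-barley flour: 99 g

Scaling factor: 7/5 = 1.4.
raisins: 4 tbsp × 7/5 ÷ 16 tbsp/cup × 165 g/cup ≈ 58 g
applesauce: 2 L × 7/5 × 1000 mL/L ÷ 240 mL/cup ≈ 12 cup
whole-barley flour: 2.5 oz × 7/5 × 28.35 g/oz ≈ 99 g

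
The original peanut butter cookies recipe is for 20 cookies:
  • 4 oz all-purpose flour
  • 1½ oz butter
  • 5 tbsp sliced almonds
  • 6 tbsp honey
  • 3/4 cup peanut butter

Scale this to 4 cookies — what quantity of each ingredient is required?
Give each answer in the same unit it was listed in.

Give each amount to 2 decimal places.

all-purpose flour: 0.80 oz; butter: 0.30 oz; sliced almonds: 1.00 tbsp; honey: 1.20 tbsp; peanut butter: 0.15 cup

Scaling factor: 4/20 = 1/5 = 0.2.
all-purpose flour: 4 oz × 1/5 = 0.80 oz
butter: 1.5 oz × 1/5 = 0.30 oz
sliced almonds: 5 tbsp × 1/5 = 1.00 tbsp
honey: 6 tbsp × 1/5 = 1.20 tbsp
peanut butter: 0.75 cup × 1/5 = 0.15 cup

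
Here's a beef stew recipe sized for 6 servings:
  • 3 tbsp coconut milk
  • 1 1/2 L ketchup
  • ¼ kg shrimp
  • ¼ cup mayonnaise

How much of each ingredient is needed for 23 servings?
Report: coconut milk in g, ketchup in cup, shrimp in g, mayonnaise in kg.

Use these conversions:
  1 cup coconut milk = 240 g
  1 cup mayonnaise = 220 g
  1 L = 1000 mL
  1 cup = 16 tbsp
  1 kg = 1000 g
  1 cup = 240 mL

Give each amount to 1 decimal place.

Scaling factor: 23/6.
coconut milk: 3 tbsp × 23/6 ÷ 16 tbsp/cup × 240 g/cup = 172.5 g
ketchup: 1.5 L × 23/6 × 1000 mL/L ÷ 240 mL/cup ≈ 24.0 cup
shrimp: 0.25 kg × 23/6 × 1000 g/kg ≈ 958.3 g
mayonnaise: 0.25 cup × 23/6 × 220 g/cup ÷ 1000 g/kg ≈ 0.2 kg

coconut milk: 172.5 g; ketchup: 24.0 cup; shrimp: 958.3 g; mayonnaise: 0.2 kg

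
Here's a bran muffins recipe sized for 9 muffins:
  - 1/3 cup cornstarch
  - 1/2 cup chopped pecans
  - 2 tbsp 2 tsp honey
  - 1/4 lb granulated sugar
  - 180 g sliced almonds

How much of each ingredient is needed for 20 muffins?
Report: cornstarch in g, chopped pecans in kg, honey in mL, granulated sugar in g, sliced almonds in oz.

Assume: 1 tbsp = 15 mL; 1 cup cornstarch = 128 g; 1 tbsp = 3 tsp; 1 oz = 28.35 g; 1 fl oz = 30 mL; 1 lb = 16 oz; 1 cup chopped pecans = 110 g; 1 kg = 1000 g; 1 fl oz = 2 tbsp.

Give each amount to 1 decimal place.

cornstarch: 94.8 g; chopped pecans: 0.1 kg; honey: 88.9 mL; granulated sugar: 252.0 g; sliced almonds: 14.1 oz

Scaling factor: 20/9.
cornstarch: 1/3 cup × 20/9 × 128 g/cup ≈ 94.8 g
chopped pecans: 0.5 cup × 20/9 × 110 g/cup ÷ 1000 g/kg ≈ 0.1 kg
honey: (2 tbsp + 2 tsp = 8/3 tbsp) × 20/9 × 15 mL/tbsp ≈ 88.9 mL
granulated sugar: 0.25 lb × 20/9 × 16 oz/lb × 28.35 g/oz = 252.0 g
sliced almonds: 180 g × 20/9 ÷ 28.35 g/oz ≈ 14.1 oz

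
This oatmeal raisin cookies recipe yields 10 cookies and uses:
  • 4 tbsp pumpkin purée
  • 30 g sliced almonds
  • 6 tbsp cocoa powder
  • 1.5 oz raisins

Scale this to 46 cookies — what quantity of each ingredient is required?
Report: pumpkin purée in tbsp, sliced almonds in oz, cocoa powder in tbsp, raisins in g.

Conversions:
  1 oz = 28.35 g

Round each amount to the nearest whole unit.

Scaling factor: 46/10 = 23/5 = 4.6.
pumpkin purée: 4 tbsp × 23/5 ≈ 18 tbsp
sliced almonds: 30 g × 23/5 ÷ 28.35 g/oz ≈ 5 oz
cocoa powder: 6 tbsp × 23/5 ≈ 28 tbsp
raisins: 1.5 oz × 23/5 × 28.35 g/oz ≈ 196 g

pumpkin purée: 18 tbsp; sliced almonds: 5 oz; cocoa powder: 28 tbsp; raisins: 196 g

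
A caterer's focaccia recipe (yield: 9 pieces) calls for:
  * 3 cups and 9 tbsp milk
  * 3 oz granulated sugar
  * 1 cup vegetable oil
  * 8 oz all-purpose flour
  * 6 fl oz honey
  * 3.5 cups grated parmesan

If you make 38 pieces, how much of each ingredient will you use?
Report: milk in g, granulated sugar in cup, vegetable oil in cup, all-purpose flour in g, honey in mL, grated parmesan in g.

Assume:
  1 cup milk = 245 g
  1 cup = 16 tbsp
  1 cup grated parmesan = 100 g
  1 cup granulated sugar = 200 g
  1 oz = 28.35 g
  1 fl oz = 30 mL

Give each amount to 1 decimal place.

Scaling factor: 38/9.
milk: (3 cup + 9 tbsp = 3.5625 cup) × 38/9 × 245 g/cup ≈ 3685.2 g
granulated sugar: 3 oz × 38/9 × 28.35 g/oz ÷ 200 g/cup ≈ 1.8 cup
vegetable oil: 1 cup × 38/9 ≈ 4.2 cup
all-purpose flour: 8 oz × 38/9 × 28.35 g/oz = 957.6 g
honey: 6 fl oz × 38/9 × 30 mL/fl oz = 760.0 mL
grated parmesan: 3.5 cup × 38/9 × 100 g/cup ≈ 1477.8 g

milk: 3685.2 g; granulated sugar: 1.8 cup; vegetable oil: 4.2 cup; all-purpose flour: 957.6 g; honey: 760.0 mL; grated parmesan: 1477.8 g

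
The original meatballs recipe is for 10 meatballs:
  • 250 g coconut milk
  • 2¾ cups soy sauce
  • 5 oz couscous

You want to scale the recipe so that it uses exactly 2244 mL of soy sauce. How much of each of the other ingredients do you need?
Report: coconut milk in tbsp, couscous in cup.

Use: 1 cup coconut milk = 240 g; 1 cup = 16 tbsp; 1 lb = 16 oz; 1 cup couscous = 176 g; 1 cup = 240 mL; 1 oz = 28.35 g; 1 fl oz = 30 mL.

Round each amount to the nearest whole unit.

coconut milk: 57 tbsp; couscous: 3 cup

The original recipe has 660 mL of soy sauce, so the scaling factor is 2244 ÷ 660 = 17/5 = 3.4.
coconut milk: 250 g × 17/5 ÷ 240 g/cup × 16 tbsp/cup ≈ 57 tbsp
couscous: 5 oz × 17/5 × 28.35 g/oz ÷ 176 g/cup ≈ 3 cup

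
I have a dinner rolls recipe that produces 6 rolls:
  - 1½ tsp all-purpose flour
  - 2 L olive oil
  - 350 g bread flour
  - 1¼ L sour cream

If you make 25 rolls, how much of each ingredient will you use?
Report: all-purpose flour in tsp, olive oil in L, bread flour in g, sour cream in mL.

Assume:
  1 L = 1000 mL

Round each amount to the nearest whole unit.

all-purpose flour: 6 tsp; olive oil: 8 L; bread flour: 1458 g; sour cream: 5208 mL

Scaling factor: 25/6.
all-purpose flour: 1.5 tsp × 25/6 ≈ 6 tsp
olive oil: 2 L × 25/6 ≈ 8 L
bread flour: 350 g × 25/6 ≈ 1458 g
sour cream: 1.25 L × 25/6 × 1000 mL/L ≈ 5208 mL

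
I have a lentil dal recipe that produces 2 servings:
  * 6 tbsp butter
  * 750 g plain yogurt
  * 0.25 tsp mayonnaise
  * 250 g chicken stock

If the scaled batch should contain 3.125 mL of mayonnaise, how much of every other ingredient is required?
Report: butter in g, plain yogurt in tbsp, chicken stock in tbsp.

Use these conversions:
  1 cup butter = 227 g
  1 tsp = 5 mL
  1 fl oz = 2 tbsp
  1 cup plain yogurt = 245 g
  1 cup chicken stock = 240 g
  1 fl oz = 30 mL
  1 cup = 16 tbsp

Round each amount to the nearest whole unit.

The original recipe has 1.25 mL of mayonnaise, so the scaling factor is 3.125 ÷ 1.25 = 5/2 = 2.5.
butter: 6 tbsp × 5/2 ÷ 16 tbsp/cup × 227 g/cup ≈ 213 g
plain yogurt: 750 g × 5/2 ÷ 245 g/cup × 16 tbsp/cup ≈ 122 tbsp
chicken stock: 250 g × 5/2 ÷ 240 g/cup × 16 tbsp/cup ≈ 42 tbsp

butter: 213 g; plain yogurt: 122 tbsp; chicken stock: 42 tbsp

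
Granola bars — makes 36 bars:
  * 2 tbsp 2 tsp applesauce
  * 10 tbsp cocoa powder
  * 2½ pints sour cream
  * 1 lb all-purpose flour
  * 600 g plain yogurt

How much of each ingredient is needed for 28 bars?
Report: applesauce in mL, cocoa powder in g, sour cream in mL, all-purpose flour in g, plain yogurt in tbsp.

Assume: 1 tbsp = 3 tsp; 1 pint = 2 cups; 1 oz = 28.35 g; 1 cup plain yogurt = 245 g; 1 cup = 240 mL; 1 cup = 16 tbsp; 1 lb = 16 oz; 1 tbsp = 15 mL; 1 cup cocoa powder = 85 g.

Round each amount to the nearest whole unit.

Scaling factor: 28/36 = 7/9.
applesauce: (2 tbsp + 2 tsp = 8/3 tbsp) × 7/9 × 15 mL/tbsp ≈ 31 mL
cocoa powder: 10 tbsp × 7/9 ÷ 16 tbsp/cup × 85 g/cup ≈ 41 g
sour cream: 2.5 pint × 7/9 × 2 cup/pint × 240 mL/cup ≈ 933 mL
all-purpose flour: 1 lb × 7/9 × 16 oz/lb × 28.35 g/oz ≈ 353 g
plain yogurt: 600 g × 7/9 ÷ 245 g/cup × 16 tbsp/cup ≈ 30 tbsp

applesauce: 31 mL; cocoa powder: 41 g; sour cream: 933 mL; all-purpose flour: 353 g; plain yogurt: 30 tbsp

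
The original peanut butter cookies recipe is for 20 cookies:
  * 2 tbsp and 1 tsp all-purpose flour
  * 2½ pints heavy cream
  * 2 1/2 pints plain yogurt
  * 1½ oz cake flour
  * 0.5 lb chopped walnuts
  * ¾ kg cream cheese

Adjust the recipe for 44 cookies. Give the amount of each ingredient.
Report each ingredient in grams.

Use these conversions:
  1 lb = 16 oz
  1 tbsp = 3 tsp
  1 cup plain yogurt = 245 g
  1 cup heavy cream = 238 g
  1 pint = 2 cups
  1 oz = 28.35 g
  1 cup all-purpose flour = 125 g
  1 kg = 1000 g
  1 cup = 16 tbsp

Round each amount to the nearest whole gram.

Scaling factor: 44/20 = 11/5 = 2.2.
all-purpose flour: (2 tbsp + 1 tsp = 7/3 tbsp) × 11/5 ÷ 16 tbsp/cup × 125 g/cup ≈ 40 g
heavy cream: 2.5 pint × 11/5 × 2 cup/pint × 238 g/cup = 2618 g
plain yogurt: 2.5 pint × 11/5 × 2 cup/pint × 245 g/cup = 2695 g
cake flour: 1.5 oz × 11/5 × 28.35 g/oz ≈ 94 g
chopped walnuts: 0.5 lb × 11/5 × 16 oz/lb × 28.35 g/oz ≈ 499 g
cream cheese: 0.75 kg × 11/5 × 1000 g/kg = 1650 g

all-purpose flour: 40 g; heavy cream: 2618 g; plain yogurt: 2695 g; cake flour: 94 g; chopped walnuts: 499 g; cream cheese: 1650 g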